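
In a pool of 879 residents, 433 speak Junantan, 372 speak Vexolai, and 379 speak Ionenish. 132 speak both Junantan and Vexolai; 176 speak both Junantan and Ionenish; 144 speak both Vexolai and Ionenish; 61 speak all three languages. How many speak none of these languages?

N(≥1) = 433 + 372 + 379 − 132 − 176 − 144 + 61 = 793
None: 879 − 793 = 86

86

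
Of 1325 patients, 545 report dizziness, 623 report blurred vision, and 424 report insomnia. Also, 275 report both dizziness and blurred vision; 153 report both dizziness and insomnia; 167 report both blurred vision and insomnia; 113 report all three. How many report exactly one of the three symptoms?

741

|exactly one| = 545 + 623 + 424 − 2·275 − 2·153 − 2·167 + 3·113 = 741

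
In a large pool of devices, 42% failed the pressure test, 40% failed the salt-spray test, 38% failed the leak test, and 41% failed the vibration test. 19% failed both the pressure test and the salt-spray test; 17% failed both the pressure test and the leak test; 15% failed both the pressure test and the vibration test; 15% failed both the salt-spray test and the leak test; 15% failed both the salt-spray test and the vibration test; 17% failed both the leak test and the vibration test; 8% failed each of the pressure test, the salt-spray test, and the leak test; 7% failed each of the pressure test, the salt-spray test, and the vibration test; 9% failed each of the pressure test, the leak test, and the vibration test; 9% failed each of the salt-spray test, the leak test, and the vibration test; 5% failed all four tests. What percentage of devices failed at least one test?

P(union) = 42 + 40 + 38 + 41 − 19 − 17 − 15 − 15 − 15 − 17 + 8 + 7 + 9 + 9 − 5 = 91%

91%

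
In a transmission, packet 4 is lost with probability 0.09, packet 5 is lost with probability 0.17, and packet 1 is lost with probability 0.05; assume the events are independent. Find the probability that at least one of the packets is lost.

P(none) = (1 − 0.09) × (1 − 0.17) × (1 − 0.05) = 0.91 × 0.83 × 0.95 = 0.717535
P(at least one) = 1 − 0.717535 = 0.282465

0.282465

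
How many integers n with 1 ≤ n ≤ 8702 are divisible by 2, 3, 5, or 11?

6592

Apply inclusion-exclusion:
floor(8702/2) + floor(8702/3) + floor(8702/5) + floor(8702/11) − floor(8702/6) − floor(8702/10) − floor(8702/22) − floor(8702/15) − floor(8702/33) − floor(8702/55) + floor(8702/30) + floor(8702/66) + floor(8702/110) + floor(8702/165) − floor(8702/330) = 4351 + 2900 + 1740 + 791 − 1450 − 870 − 395 − 580 − 263 − 158 + 290 + 131 + 79 + 52 − 26 = 6592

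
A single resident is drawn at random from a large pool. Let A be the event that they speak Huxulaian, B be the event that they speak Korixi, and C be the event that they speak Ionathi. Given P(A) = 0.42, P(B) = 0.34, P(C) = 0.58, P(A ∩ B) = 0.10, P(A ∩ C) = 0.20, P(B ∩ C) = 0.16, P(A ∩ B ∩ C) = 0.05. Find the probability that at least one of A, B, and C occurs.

0.93

By inclusion–exclusion:
P(A ∪ B ∪ C) = 0.42 + 0.34 + 0.58 − 0.10 − 0.20 − 0.16 + 0.05 = 0.93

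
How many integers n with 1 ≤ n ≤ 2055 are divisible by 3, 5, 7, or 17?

1170

By inclusion–exclusion:
685 + 411 + 293 + 120 − 137 − 97 − 40 − 58 − 24 − 17 + 19 + 8 + 5 + 3 − 1 = 1170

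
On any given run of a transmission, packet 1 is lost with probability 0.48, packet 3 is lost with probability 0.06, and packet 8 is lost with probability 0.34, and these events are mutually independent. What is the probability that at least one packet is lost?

P(none) = (1 − 0.48) × (1 − 0.06) × (1 − 0.34) = 0.52 × 0.94 × 0.66 = 0.322608
P(at least one) = 1 − 0.322608 = 0.677392

0.677392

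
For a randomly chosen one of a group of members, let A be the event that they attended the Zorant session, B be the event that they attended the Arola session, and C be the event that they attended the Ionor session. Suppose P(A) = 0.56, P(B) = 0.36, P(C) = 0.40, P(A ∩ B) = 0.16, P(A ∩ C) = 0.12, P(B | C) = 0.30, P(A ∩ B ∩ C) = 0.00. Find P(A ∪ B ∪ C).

0.92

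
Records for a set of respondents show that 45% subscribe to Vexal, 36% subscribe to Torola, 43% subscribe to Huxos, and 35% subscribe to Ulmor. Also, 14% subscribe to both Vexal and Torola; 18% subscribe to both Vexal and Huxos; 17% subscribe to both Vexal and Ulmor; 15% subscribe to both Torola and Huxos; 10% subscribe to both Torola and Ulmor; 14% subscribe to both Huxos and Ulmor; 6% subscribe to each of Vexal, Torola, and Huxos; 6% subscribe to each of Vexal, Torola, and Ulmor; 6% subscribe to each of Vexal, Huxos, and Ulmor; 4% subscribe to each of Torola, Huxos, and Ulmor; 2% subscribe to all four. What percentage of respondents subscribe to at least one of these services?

91%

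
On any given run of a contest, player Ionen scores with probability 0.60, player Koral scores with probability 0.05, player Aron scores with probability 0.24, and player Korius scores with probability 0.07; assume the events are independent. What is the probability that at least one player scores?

0.731416

Independence gives P(none) = ∏(1 − pᵢ).
P(none) = (1 − 0.60) × (1 − 0.05) × (1 − 0.24) × (1 − 0.07) = 0.40 × 0.95 × 0.76 × 0.93 = 0.268584
P(at least one) = 1 − 0.268584 = 0.731416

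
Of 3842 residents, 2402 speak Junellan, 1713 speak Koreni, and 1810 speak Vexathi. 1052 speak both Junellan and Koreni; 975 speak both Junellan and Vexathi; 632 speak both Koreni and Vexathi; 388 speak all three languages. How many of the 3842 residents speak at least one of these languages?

3654

By inclusion–exclusion:
|at least one| = 2402 + 1713 + 1810 − 1052 − 975 − 632 + 388 = 3654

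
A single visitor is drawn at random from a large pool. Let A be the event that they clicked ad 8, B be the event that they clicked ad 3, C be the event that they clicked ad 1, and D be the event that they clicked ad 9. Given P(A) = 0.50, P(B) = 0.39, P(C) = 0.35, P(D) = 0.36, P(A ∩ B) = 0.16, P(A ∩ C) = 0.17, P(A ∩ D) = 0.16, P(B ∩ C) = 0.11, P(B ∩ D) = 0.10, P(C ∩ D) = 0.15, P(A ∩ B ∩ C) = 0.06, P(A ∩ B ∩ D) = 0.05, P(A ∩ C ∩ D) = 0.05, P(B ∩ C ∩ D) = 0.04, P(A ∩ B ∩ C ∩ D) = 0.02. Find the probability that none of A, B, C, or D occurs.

P(A ∪ B ∪ C ∪ D) = 0.50 + 0.39 + 0.35 + 0.36 − 0.16 − 0.17 − 0.16 − 0.11 − 0.10 − 0.15 + 0.06 + 0.05 + 0.05 + 0.04 − 0.02 = 0.93
P(none) = 1 − 0.93 = 0.07

0.07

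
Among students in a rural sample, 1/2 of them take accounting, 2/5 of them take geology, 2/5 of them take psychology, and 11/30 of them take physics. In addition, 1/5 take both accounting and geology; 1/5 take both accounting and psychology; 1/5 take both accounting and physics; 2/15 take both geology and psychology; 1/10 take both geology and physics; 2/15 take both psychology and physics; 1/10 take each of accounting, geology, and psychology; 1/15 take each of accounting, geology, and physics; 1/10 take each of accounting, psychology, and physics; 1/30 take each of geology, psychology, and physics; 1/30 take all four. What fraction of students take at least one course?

Apply inclusion-exclusion:
P(union) = 1/2 + 2/5 + 2/5 + 11/30 − 1/5 − 1/5 − 1/5 − 2/15 − 1/10 − 2/15 + 1/10 + 1/15 + 1/10 + 1/30 − 1/30 = 29/30

29/30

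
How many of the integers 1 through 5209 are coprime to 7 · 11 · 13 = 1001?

3747

Inclusion–exclusion gives
⌊5209/7⌋ + ⌊5209/11⌋ + ⌊5209/13⌋ − ⌊5209/77⌋ − ⌊5209/91⌋ − ⌊5209/143⌋ + ⌊5209/1001⌋ = 744 + 473 + 400 − 67 − 57 − 36 + 5 = 1462
5209 − 1462 = 3747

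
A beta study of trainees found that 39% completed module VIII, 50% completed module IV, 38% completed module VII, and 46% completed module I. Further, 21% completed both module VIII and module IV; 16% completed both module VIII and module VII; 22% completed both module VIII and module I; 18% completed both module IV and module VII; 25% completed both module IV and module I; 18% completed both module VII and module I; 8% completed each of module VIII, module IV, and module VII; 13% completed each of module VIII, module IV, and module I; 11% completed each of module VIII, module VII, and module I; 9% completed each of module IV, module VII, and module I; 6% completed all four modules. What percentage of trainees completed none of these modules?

12%

Inclusion–exclusion gives
P(≥1) = 39 + 50 + 38 + 46 − 21 − 16 − 22 − 18 − 25 − 18 + 8 + 13 + 11 + 9 − 6 = 88%
P(none) = 100% − 88% = 12%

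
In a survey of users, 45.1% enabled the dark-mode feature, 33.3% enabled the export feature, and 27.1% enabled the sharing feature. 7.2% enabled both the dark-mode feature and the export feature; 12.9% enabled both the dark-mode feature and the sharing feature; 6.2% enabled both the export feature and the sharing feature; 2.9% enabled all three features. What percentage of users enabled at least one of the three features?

P(union) = 45.1 + 33.3 + 27.1 − 7.2 − 12.9 − 6.2 + 2.9 = 82.1%

82.1%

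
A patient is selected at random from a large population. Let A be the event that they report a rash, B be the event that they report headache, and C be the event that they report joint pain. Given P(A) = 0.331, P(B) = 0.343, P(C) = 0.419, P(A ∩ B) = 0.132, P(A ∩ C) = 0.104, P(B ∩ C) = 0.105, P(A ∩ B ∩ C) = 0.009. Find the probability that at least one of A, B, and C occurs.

0.761

P(A ∪ B ∪ C) = 0.331 + 0.343 + 0.419 − 0.132 − 0.104 − 0.105 + 0.009 = 0.761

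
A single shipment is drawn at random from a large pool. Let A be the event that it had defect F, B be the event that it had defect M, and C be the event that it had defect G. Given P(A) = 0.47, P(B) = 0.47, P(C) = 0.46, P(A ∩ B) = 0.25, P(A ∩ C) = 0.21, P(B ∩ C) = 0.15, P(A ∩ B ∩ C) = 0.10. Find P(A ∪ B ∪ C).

0.89

Apply inclusion-exclusion:
P(A ∪ B ∪ C) = 0.47 + 0.47 + 0.46 − 0.25 − 0.21 − 0.15 + 0.10 = 0.89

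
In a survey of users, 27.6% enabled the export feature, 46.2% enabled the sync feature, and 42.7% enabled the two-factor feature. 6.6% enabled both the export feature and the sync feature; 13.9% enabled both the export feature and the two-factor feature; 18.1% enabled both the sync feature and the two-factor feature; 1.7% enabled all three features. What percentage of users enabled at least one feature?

79.6%

Inclusion–exclusion gives
P(≥1) = 27.6 + 46.2 + 42.7 − 6.6 − 13.9 − 18.1 + 1.7 = 79.6%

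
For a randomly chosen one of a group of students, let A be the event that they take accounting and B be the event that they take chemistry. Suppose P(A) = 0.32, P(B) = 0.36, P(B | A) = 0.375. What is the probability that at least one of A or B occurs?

0.56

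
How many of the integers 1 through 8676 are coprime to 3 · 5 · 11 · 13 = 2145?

Apply inclusion-exclusion:
floor(8676/3) + floor(8676/5) + floor(8676/11) + floor(8676/13) − floor(8676/15) − floor(8676/33) − floor(8676/39) − floor(8676/55) − floor(8676/65) − floor(8676/143) + floor(8676/165) + floor(8676/195) + floor(8676/429) + floor(8676/715) − floor(8676/2145) = 2892 + 1735 + 788 + 667 − 578 − 262 − 222 − 157 − 133 − 60 + 52 + 44 + 20 + 12 − 4 = 4794
8676 − 4794 = 3882

3882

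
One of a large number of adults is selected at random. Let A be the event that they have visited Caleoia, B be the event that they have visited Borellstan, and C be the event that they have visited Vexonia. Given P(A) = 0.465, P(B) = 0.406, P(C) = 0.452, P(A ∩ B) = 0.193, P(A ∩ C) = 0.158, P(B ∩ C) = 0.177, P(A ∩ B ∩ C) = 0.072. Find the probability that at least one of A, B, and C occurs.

Apply inclusion-exclusion:
P(A ∪ B ∪ C) = 0.465 + 0.406 + 0.452 − 0.193 − 0.158 − 0.177 + 0.072 = 0.867

0.867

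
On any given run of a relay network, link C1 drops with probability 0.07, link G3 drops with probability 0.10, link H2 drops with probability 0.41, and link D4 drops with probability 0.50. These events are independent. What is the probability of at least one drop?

0.753085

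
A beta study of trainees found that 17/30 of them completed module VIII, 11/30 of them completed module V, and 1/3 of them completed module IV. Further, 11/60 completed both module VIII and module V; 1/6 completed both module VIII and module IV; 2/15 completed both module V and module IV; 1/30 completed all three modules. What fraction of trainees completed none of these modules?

P(at least one) = 17/30 + 11/30 + 1/3 − 11/60 − 1/6 − 2/15 + 1/30 = 49/60
P(none) = 1 − 49/60 = 11/60

11/60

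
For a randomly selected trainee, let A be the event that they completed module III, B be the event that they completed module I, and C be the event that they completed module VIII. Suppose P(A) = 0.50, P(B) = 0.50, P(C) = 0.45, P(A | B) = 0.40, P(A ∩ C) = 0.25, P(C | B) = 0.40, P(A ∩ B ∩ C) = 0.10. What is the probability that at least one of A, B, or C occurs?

0.90

P(A ∩ B) = P(B)·P(A|B) = 0.50 × 0.40 = 0.20
P(B ∩ C) = P(B)·P(C|B) = 0.50 × 0.40 = 0.20
Using inclusion–exclusion:
P(A ∪ B ∪ C) = 0.50 + 0.50 + 0.45 − 0.20 − 0.25 − 0.20 + 0.10 = 0.90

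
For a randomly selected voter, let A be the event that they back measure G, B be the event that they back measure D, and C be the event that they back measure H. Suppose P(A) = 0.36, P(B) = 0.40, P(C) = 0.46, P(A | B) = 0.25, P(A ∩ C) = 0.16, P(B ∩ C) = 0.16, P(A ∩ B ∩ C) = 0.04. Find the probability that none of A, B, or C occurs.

0.16

P(A ∩ B) = P(B)·P(A|B) = 0.40 × 0.25 = 0.10
By inclusion-exclusion,
P(A ∪ B ∪ C) = 0.36 + 0.40 + 0.46 − 0.10 − 0.16 − 0.16 + 0.04 = 0.84
P(none) = 1 − 0.84 = 0.16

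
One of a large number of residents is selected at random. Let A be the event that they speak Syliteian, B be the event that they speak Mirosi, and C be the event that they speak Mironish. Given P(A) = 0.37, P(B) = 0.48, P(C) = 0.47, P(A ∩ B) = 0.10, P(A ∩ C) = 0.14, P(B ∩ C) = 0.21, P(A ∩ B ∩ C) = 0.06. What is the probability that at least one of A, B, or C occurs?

P(A ∪ B ∪ C) = 0.37 + 0.48 + 0.47 − 0.10 − 0.14 − 0.21 + 0.06 = 0.93

0.93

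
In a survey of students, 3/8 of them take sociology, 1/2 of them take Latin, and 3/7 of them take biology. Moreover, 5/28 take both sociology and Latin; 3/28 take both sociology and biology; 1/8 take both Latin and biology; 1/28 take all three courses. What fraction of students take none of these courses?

1/14

P(union) = 3/8 + 1/2 + 3/7 − 5/28 − 3/28 − 1/8 + 1/28 = 13/14
P(none) = 1 − 13/14 = 1/14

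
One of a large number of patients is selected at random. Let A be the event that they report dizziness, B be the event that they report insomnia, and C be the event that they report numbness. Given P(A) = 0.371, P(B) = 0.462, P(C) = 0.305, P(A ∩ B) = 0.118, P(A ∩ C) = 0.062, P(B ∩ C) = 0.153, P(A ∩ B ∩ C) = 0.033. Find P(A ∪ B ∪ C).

0.838

Apply inclusion-exclusion:
P(A ∪ B ∪ C) = 0.371 + 0.462 + 0.305 − 0.118 − 0.062 − 0.153 + 0.033 = 0.838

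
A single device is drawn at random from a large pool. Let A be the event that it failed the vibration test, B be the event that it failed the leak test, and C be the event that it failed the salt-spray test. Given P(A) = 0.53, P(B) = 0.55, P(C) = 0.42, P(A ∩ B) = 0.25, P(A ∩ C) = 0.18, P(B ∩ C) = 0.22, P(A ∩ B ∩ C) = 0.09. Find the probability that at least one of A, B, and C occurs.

0.94

P(A ∪ B ∪ C) = 0.53 + 0.55 + 0.42 − 0.25 − 0.18 − 0.22 + 0.09 = 0.94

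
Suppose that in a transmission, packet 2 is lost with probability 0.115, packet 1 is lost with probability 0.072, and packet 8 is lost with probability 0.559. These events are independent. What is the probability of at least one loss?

0.63781552

P(none) = (1 − 0.115) × (1 − 0.072) × (1 − 0.559) = 0.885 × 0.928 × 0.441 = 0.36218448
P(at least one) = 1 − 0.36218448 = 0.63781552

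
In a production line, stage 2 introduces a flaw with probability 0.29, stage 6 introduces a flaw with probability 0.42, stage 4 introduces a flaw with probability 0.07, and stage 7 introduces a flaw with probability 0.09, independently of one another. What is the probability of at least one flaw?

0.65149366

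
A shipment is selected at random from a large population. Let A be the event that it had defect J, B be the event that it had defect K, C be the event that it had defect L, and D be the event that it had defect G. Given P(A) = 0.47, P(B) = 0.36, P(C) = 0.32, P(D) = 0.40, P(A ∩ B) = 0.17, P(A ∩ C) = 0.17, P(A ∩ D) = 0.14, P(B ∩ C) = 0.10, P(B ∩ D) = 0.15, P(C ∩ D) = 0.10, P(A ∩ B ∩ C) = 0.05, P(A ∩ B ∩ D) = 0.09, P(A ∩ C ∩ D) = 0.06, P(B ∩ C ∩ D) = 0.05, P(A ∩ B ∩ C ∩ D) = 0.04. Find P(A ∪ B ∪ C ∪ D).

0.93

Apply inclusion-exclusion:
P(A ∪ B ∪ C ∪ D) = 0.47 + 0.36 + 0.32 + 0.40 − 0.17 − 0.17 − 0.14 − 0.10 − 0.15 − 0.10 + 0.05 + 0.09 + 0.06 + 0.05 − 0.04 = 0.93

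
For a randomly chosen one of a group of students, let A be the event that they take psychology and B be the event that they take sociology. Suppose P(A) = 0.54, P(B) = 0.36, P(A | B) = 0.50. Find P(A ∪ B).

P(A ∩ B) = P(B)·P(A|B) = 0.36 × 0.50 = 0.18
Using inclusion–exclusion:
P(A ∪ B) = 0.54 + 0.36 − 0.18 = 0.72

0.72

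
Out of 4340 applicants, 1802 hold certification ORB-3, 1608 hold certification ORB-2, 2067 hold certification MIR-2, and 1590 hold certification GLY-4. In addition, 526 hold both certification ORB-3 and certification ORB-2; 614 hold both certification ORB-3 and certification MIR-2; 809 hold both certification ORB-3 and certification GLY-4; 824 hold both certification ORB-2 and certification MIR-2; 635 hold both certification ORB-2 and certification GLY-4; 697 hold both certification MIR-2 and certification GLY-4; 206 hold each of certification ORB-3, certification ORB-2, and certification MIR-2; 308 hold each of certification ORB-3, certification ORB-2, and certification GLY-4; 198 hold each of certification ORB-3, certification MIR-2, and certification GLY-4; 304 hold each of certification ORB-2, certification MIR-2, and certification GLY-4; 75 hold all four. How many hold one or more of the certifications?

3903

By inclusion-exclusion,
N(≥1) = 1802 + 1608 + 2067 + 1590 − 526 − 614 − 809 − 824 − 635 − 697 + 206 + 308 + 198 + 304 − 75 = 3903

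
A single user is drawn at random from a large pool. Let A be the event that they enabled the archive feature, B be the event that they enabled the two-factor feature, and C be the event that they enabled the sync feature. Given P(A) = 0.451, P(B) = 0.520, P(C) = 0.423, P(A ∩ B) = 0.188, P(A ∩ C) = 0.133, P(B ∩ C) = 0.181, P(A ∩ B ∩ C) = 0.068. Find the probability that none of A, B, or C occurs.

0.040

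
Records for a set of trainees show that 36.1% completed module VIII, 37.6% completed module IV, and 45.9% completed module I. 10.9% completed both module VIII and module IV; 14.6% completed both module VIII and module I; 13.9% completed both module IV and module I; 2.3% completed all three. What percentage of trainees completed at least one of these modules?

82.5%

Using inclusion–exclusion:
P(at least one) = 36.1 + 37.6 + 45.9 − 10.9 − 14.6 − 13.9 + 2.3 = 82.5%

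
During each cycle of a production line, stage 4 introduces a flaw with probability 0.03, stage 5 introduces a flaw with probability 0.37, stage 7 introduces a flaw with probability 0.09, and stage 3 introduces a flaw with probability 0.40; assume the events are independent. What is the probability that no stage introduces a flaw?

P(none) = (1 − 0.03) × (1 − 0.37) × (1 − 0.09) × (1 − 0.40) = 0.97 × 0.63 × 0.91 × 0.60 = 0.3336606

0.3336606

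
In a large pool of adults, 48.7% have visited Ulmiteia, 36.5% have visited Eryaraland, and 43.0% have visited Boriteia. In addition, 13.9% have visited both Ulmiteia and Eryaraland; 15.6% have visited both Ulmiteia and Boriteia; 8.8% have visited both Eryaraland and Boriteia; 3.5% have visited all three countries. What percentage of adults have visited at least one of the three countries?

By inclusion–exclusion:
P(union) = 48.7 + 36.5 + 43.0 − 13.9 − 15.6 − 8.8 + 3.5 = 93.4%

93.4%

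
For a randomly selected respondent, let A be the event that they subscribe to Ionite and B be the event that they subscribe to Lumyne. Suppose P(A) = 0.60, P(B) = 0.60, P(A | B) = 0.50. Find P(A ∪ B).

P(A ∩ B) = P(B)·P(A|B) = 0.60 × 0.50 = 0.30
By inclusion–exclusion:
P(A ∪ B) = 0.60 + 0.60 − 0.30 = 0.90

0.90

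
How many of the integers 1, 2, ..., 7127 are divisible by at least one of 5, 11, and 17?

2248

floor(7127/5) + floor(7127/11) + floor(7127/17) − floor(7127/55) − floor(7127/85) − floor(7127/187) + floor(7127/935) = 1425 + 647 + 419 − 129 − 83 − 38 + 7 = 2248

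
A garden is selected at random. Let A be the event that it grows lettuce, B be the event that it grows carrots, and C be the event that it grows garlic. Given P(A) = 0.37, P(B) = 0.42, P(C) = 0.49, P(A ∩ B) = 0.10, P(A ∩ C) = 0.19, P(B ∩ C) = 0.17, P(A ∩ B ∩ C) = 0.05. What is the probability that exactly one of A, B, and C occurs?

0.51

By inclusion–exclusion (exactly-one form):
P(exactly one) = 0.37 + 0.42 + 0.49 − 2·0.10 − 2·0.19 − 2·0.17 + 3·0.05 = 0.51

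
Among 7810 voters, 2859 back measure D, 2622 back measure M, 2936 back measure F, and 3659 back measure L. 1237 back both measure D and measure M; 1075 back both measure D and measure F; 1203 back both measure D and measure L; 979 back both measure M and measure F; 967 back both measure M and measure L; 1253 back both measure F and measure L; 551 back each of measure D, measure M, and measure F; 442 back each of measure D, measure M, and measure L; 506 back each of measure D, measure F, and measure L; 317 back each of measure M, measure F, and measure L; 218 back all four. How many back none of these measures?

N(≥1) = 2859 + 2622 + 2936 + 3659 − 1237 − 1075 − 1203 − 979 − 967 − 1253 + 551 + 442 + 506 + 317 − 218 = 6960
None: 7810 − 6960 = 850

850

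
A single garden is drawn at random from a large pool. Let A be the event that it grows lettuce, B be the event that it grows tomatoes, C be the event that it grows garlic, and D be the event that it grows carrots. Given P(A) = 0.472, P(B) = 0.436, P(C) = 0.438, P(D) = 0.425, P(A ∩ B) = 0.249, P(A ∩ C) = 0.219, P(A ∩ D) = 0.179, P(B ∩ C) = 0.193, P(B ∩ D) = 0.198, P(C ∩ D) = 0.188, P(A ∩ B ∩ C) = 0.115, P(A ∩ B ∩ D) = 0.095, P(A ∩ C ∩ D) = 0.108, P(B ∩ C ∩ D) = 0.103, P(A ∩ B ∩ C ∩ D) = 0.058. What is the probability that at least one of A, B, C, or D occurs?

P(A ∪ B ∪ C ∪ D) = 0.472 + 0.436 + 0.438 + 0.425 − 0.249 − 0.219 − 0.179 − 0.193 − 0.198 − 0.188 + 0.115 + 0.095 + 0.108 + 0.103 − 0.058 = 0.908

0.908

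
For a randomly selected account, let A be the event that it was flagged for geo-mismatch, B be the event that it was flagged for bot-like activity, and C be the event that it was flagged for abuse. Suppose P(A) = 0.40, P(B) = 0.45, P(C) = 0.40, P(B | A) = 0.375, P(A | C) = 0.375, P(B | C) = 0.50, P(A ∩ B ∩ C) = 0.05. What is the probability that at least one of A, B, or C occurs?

P(A ∩ B) = P(A)·P(B|A) = 0.40 × 0.375 = 0.15
P(A ∩ C) = P(C)·P(A|C) = 0.40 × 0.375 = 0.15
P(B ∩ C) = P(C)·P(B|C) = 0.40 × 0.50 = 0.20
P(A ∪ B ∪ C) = 0.40 + 0.45 + 0.40 − 0.15 − 0.15 − 0.20 + 0.05 = 0.80

0.80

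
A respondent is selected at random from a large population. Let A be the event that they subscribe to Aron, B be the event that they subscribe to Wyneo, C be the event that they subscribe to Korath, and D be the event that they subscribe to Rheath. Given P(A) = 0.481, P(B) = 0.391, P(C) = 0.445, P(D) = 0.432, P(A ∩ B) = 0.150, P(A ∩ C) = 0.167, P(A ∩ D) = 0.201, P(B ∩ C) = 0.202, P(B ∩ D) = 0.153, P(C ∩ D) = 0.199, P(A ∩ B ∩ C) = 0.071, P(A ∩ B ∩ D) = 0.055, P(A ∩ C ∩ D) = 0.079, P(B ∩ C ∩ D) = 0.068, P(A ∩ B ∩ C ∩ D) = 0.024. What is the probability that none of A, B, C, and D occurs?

0.074

Inclusion–exclusion gives
P(A ∪ B ∪ C ∪ D) = 0.481 + 0.391 + 0.445 + 0.432 − 0.150 − 0.167 − 0.201 − 0.202 − 0.153 − 0.199 + 0.071 + 0.055 + 0.079 + 0.068 − 0.024 = 0.926
P(none) = 1 − 0.926 = 0.074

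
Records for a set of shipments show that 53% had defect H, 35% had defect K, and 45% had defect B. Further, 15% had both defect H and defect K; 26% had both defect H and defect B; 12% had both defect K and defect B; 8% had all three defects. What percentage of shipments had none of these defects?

12%

By inclusion–exclusion:
P(at least one) = 53 + 35 + 45 − 15 − 26 − 12 + 8 = 88%
P(none) = 100% − 88% = 12%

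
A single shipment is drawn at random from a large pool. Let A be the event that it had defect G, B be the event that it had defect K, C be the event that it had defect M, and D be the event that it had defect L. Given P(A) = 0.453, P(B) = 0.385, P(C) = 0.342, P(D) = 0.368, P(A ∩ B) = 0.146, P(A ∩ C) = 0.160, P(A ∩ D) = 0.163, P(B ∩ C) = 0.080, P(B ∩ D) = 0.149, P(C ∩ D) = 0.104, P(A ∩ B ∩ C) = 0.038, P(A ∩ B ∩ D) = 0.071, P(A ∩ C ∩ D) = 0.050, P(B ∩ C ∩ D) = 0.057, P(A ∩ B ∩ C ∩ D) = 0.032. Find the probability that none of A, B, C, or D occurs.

P(A ∪ B ∪ C ∪ D) = 0.453 + 0.385 + 0.342 + 0.368 − 0.146 − 0.160 − 0.163 − 0.080 − 0.149 − 0.104 + 0.038 + 0.071 + 0.050 + 0.057 − 0.032 = 0.930
P(none) = 1 − 0.930 = 0.070

0.070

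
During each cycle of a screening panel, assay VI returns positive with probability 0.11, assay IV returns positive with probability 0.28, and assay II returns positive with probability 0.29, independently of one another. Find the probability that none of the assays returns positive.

P(none) = (1 − 0.11) × (1 − 0.28) × (1 − 0.29) = 0.89 × 0.72 × 0.71 = 0.454968

0.454968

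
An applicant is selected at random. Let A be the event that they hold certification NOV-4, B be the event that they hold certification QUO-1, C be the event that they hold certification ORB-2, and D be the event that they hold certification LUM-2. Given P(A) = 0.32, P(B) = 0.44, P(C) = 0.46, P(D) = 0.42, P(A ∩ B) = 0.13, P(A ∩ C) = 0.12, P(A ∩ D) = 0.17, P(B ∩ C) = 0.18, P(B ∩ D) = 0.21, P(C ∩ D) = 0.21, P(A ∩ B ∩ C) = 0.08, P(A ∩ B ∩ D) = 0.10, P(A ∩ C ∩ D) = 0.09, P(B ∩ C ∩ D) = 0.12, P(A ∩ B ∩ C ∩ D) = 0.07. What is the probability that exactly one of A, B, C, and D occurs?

P(exactly one) = 0.32 + 0.44 + 0.46 + 0.42 − 2·0.13 − 2·0.12 − 2·0.17 − 2·0.18 − 2·0.21 − 2·0.21 + 3·0.08 + 3·0.10 + 3·0.09 + 3·0.12 − 4·0.07 = 0.49

0.49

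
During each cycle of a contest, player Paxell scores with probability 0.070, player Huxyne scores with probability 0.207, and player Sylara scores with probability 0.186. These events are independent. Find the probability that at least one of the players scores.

P(none) = (1 − 0.070) × (1 − 0.207) × (1 − 0.186) = 0.930 × 0.793 × 0.814 = 0.60031686
P(at least one) = 1 − 0.60031686 = 0.39968314

0.39968314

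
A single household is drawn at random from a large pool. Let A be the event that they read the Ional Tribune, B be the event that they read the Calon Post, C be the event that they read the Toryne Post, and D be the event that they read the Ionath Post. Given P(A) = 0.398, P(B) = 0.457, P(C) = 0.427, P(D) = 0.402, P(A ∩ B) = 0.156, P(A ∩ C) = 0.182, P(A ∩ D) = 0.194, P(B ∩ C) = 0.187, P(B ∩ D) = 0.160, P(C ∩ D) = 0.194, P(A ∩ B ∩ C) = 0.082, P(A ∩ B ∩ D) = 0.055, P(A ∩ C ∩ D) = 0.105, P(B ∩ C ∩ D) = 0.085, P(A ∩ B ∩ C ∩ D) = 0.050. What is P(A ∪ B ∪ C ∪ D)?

Using inclusion–exclusion:
P(A ∪ B ∪ C ∪ D) = 0.398 + 0.457 + 0.427 + 0.402 − 0.156 − 0.182 − 0.194 − 0.187 − 0.160 − 0.194 + 0.082 + 0.055 + 0.105 + 0.085 − 0.050 = 0.888

0.888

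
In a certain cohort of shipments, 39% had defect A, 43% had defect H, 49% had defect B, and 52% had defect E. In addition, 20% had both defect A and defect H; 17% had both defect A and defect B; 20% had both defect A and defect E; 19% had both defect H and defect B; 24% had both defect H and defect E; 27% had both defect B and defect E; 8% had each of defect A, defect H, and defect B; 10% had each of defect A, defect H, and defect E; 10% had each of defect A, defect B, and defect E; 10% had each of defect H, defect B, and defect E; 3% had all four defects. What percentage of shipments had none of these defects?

9%

Using inclusion–exclusion:
P(union) = 39 + 43 + 49 + 52 − 20 − 17 − 20 − 19 − 24 − 27 + 8 + 10 + 10 + 10 − 3 = 91%
P(none) = 100% − 91% = 9%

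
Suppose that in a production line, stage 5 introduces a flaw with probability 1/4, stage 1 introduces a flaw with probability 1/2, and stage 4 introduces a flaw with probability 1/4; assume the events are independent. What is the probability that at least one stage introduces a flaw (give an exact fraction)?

23/32

P(none) = (1 − 1/4) × (1 − 1/2) × (1 − 1/4) = 3/4 × 1/2 × 3/4 = 9/32
P(at least one) = 1 − 9/32 = 23/32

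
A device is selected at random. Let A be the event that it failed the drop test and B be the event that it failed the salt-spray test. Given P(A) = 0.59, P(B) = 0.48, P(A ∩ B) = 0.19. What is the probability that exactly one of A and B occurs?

0.69

P(exactly one) = 0.59 + 0.48 − 2·0.19 = 0.69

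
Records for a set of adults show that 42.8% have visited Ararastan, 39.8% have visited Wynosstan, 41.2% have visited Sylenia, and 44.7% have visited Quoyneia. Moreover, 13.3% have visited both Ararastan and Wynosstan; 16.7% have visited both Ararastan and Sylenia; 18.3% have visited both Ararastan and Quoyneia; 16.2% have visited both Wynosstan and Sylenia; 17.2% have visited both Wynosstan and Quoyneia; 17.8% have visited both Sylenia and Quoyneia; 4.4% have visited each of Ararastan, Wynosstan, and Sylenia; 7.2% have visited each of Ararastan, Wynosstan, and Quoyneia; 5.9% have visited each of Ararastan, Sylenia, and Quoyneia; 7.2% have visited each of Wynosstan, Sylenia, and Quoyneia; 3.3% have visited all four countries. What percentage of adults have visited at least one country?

90.4%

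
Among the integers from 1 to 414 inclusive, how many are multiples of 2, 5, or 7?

272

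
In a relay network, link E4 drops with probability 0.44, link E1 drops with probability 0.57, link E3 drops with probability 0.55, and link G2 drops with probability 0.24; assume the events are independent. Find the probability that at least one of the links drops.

Independence gives P(none) = ∏(1 − pᵢ).
P(none) = (1 − 0.44) × (1 − 0.57) × (1 − 0.55) × (1 − 0.24) = 0.56 × 0.43 × 0.45 × 0.76 = 0.0823536
P(at least one) = 1 − 0.0823536 = 0.9176464

0.9176464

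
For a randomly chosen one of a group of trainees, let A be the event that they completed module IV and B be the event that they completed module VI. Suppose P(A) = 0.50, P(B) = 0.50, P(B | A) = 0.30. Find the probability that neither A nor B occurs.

P(A ∩ B) = P(A)·P(B|A) = 0.50 × 0.30 = 0.15
Using inclusion–exclusion:
P(A ∪ B) = 0.50 + 0.50 − 0.15 = 0.85
P(none) = 1 − 0.85 = 0.15

0.15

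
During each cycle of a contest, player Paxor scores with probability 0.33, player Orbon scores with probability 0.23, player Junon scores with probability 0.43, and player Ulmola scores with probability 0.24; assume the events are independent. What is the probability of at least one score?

Since the events are independent, P(none) is the product of the individual non-occurrence probabilities.
P(none) = (1 − 0.33) × (1 − 0.23) × (1 − 0.43) × (1 − 0.24) = 0.67 × 0.77 × 0.57 × 0.76 = 0.22348788
P(at least one) = 1 − 0.22348788 = 0.77651212

0.77651212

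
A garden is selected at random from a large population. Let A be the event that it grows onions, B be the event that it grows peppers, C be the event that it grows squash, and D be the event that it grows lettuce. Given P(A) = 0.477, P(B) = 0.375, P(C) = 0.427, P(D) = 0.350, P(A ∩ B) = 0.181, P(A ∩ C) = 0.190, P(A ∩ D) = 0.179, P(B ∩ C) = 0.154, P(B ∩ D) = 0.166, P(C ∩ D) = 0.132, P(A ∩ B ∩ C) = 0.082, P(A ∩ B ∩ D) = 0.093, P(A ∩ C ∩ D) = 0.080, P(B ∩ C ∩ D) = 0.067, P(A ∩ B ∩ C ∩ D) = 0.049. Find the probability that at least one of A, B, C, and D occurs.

By inclusion-exclusion,
P(A ∪ B ∪ C ∪ D) = 0.477 + 0.375 + 0.427 + 0.350 − 0.181 − 0.190 − 0.179 − 0.154 − 0.166 − 0.132 + 0.082 + 0.093 + 0.080 + 0.067 − 0.049 = 0.900

0.900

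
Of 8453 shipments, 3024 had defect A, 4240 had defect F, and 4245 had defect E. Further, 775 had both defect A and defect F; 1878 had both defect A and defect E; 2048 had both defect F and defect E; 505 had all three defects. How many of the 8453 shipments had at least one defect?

7313

By inclusion–exclusion:
|union| = 3024 + 4240 + 4245 − 775 − 1878 − 2048 + 505 = 7313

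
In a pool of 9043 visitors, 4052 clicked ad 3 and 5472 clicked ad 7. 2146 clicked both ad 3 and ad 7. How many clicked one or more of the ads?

Inclusion–exclusion gives
|union| = 4052 + 5472 − 2146 = 7378

7378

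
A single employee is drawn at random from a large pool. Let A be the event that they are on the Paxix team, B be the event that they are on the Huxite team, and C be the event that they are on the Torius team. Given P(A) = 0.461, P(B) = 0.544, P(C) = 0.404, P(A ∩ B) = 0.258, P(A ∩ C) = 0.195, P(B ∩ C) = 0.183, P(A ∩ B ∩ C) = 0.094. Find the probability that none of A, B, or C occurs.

Inclusion–exclusion gives
P(A ∪ B ∪ C) = 0.461 + 0.544 + 0.404 − 0.258 − 0.195 − 0.183 + 0.094 = 0.867
P(none) = 1 − 0.867 = 0.133

0.133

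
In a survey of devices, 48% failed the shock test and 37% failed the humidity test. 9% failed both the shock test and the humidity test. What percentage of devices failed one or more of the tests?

By inclusion–exclusion:
P(at least one) = 48 + 37 − 9 = 76%

76%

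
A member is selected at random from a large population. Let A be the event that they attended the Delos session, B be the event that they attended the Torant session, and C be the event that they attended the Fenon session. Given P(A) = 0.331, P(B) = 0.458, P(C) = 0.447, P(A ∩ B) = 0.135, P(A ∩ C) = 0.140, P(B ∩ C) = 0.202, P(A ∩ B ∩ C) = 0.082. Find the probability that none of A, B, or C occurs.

0.159

P(A ∪ B ∪ C) = 0.331 + 0.458 + 0.447 − 0.135 − 0.140 − 0.202 + 0.082 = 0.841
P(none) = 1 − 0.841 = 0.159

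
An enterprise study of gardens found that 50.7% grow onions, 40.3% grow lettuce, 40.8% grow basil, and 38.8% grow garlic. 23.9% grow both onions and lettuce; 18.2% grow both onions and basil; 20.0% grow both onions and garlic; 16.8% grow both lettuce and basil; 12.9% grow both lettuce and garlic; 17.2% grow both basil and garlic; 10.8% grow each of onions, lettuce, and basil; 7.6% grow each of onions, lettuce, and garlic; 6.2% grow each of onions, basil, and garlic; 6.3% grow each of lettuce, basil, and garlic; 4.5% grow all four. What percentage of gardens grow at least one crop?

88.0%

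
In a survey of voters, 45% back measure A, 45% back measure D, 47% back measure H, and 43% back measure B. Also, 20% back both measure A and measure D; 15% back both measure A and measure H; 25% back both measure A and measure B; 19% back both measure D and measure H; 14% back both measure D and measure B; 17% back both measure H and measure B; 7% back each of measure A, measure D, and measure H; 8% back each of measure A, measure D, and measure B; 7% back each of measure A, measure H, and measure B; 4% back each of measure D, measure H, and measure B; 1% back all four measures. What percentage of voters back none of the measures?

5%

P(union) = 45 + 45 + 47 + 43 − 20 − 15 − 25 − 19 − 14 − 17 + 7 + 8 + 7 + 4 − 1 = 95%
P(none) = 100% − 95% = 5%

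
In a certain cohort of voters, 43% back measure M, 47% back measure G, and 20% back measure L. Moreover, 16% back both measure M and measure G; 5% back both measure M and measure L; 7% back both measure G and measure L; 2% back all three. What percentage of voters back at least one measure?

84%

P(at least one) = 43 + 47 + 20 − 16 − 5 − 7 + 2 = 84%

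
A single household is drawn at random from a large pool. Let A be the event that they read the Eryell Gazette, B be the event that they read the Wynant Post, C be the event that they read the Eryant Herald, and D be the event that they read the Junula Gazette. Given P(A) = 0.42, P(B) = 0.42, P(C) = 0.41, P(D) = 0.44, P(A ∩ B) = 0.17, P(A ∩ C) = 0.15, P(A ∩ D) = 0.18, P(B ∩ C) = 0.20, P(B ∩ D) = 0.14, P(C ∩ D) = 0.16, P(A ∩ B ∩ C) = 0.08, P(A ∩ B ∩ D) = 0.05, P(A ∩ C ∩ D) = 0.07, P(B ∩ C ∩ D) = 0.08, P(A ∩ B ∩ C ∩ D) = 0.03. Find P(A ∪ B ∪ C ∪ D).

P(A ∪ B ∪ C ∪ D) = 0.42 + 0.42 + 0.41 + 0.44 − 0.17 − 0.15 − 0.18 − 0.20 − 0.14 − 0.16 + 0.08 + 0.05 + 0.07 + 0.08 − 0.03 = 0.94

0.94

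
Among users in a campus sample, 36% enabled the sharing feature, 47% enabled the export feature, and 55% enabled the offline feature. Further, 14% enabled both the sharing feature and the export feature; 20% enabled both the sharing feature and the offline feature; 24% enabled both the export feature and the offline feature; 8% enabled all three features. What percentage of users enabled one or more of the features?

By inclusion–exclusion:
P(union) = 36 + 47 + 55 − 14 − 20 − 24 + 8 = 88%

88%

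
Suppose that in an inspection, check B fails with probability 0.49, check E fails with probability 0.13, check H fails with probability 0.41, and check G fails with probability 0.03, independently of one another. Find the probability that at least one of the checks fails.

0.74607049

Independence gives P(none) = ∏(1 − pᵢ).
P(none) = (1 − 0.49) × (1 − 0.13) × (1 − 0.41) × (1 − 0.03) = 0.51 × 0.87 × 0.59 × 0.97 = 0.25392951
P(at least one) = 1 − 0.25392951 = 0.74607049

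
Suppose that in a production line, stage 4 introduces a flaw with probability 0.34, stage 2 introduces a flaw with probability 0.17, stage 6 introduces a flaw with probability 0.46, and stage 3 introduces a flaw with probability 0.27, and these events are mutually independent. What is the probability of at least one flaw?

0.78405724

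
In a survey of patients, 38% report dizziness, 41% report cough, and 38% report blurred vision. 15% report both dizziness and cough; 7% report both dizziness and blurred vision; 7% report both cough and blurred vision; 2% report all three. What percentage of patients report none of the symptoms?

10%

P(union) = 38 + 41 + 38 − 15 − 7 − 7 + 2 = 90%
P(none) = 100% − 90% = 10%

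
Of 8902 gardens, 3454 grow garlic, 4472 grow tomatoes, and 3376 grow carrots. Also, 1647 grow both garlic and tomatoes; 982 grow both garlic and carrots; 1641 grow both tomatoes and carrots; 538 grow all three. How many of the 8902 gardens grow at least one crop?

7570

By inclusion-exclusion,
|at least one| = 3454 + 4472 + 3376 − 1647 − 982 − 1641 + 538 = 7570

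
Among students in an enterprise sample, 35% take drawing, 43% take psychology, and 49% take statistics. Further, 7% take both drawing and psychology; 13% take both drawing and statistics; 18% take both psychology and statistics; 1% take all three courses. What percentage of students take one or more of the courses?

P(at least one) = 35 + 43 + 49 − 7 − 13 − 18 + 1 = 90%

90%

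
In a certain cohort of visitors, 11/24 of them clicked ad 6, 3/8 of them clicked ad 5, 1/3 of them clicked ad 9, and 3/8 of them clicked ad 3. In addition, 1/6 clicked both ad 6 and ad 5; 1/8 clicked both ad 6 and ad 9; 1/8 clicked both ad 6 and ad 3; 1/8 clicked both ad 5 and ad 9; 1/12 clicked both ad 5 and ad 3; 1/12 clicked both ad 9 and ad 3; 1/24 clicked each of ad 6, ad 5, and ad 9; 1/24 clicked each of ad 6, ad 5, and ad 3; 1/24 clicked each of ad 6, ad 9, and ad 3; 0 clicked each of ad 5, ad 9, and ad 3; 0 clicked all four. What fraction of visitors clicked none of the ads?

By inclusion–exclusion:
P(at least one) = 11/24 + 3/8 + 1/3 + 3/8 − 1/6 − 1/8 − 1/8 − 1/8 − 1/12 − 1/12 + 1/24 + 1/24 + 1/24 + 0 − 0 = 23/24
P(none) = 1 − 23/24 = 1/24

1/24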